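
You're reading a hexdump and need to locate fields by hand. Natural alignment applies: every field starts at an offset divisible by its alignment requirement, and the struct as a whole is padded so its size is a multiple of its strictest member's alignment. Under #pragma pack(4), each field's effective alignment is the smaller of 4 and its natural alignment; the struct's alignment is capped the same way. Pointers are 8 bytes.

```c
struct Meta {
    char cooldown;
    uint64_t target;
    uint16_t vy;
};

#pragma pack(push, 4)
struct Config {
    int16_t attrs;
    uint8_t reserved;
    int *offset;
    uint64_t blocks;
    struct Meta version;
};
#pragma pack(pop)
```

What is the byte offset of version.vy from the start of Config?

Meta: cooldown at 0 (size 1, align 1) → ends 1; pad 7 to align 8 for target; target at 8 (size 8, align 8) → ends 16; vy at 16 (size 2, align 2) → ends 18; tail pad 6 to reach multiple of 8; total 24 bytes, alignment 8
attrs at 0 (size 2, align 2) → ends 2
reserved at 2 (size 1, align 1) → ends 3
pad 1 to align 4 for offset
offset at 4 (size 8, align 4) → ends 12
blocks at 12 (size 8, align 4) → ends 20
version at 20 (size 24, align 4) → ends 44
within Meta: vy at 16
20 + 16 = 36

36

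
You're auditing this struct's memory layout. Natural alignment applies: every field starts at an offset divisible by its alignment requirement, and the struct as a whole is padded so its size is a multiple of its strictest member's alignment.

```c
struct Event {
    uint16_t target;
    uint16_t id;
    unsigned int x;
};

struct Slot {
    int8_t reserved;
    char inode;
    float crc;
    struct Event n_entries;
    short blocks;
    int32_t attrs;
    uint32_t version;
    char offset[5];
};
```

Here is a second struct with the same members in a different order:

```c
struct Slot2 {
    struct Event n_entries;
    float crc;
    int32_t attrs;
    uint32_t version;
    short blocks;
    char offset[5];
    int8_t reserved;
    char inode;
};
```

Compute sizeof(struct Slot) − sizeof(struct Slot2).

Event: 0..2  target  (2B, 2-aligned); 2..4  id  (2B, 2-aligned); 4..8  x  (4B, 4-aligned); sizeof = 8, alignof = 4
0..1  reserved  (1B, 1-aligned)
1..2  inode  (1B, 1-aligned)
2..4  -- padding (2B)
4..8  crc  (4B, 4-aligned)
8..16  n_entries  (8B, 4-aligned)
16..18  blocks  (2B, 2-aligned)
18..20  -- padding (2B)
20..24  attrs  (4B, 4-aligned)
24..28  version  (4B, 4-aligned)
28..33  offset  (5B, 1-aligned)
33..36  -- tail padding (3B)
sizeof = 36, alignof = 4
— Slot2 —
0..8  n_entries  (8B, 4-aligned)
8..12  crc  (4B, 4-aligned)
12..16  attrs  (4B, 4-aligned)
16..20  version  (4B, 4-aligned)
20..22  blocks  (2B, 2-aligned)
22..27  offset  (5B, 1-aligned)
27..28  reserved  (1B, 1-aligned)
28..29  inode  (1B, 1-aligned)
29..32  -- tail padding (3B)
sizeof = 32, alignof = 4
36 − 32 = 4

4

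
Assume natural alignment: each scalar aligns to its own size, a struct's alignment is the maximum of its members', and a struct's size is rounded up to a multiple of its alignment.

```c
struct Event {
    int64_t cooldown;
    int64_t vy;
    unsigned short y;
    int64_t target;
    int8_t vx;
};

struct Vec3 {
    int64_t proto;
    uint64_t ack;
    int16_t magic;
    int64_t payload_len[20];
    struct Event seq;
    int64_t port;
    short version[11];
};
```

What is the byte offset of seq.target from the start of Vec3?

Event: 0..8  cooldown  (8B, 8-aligned); 8..16  vy  (8B, 8-aligned); 16..18  y  (2B, 2-aligned); 18..24  -- padding (6B); 24..32  target  (8B, 8-aligned); 32..33  vx  (1B, 1-aligned); 33..40  -- tail padding (7B); sizeof = 40, alignof = 8
0..8  proto  (8B, 8-aligned)
8..16  ack  (8B, 8-aligned)
16..18  magic  (2B, 2-aligned)
18..24  -- padding (6B)
24..184  payload_len  (160B, 8-aligned)
184..224  seq  (40B, 8-aligned)
within Event: target at 24
184 + 24 = 208

208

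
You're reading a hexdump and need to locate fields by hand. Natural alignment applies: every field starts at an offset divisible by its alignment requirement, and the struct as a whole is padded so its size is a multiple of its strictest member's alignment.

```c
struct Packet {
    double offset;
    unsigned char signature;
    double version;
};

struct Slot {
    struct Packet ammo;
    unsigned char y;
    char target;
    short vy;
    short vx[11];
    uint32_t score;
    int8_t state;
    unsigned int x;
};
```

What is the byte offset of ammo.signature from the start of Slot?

8

Packet: @0: offset [8B, align 8] → 8; @8: signature [1B, align 1] → 9; +7 pad (align 8); @16: version [8B, align 8] → 24; size 24, align 8
@0: ammo [24B, align 8] → 24
within Packet: signature at 8
0 + 8 = 8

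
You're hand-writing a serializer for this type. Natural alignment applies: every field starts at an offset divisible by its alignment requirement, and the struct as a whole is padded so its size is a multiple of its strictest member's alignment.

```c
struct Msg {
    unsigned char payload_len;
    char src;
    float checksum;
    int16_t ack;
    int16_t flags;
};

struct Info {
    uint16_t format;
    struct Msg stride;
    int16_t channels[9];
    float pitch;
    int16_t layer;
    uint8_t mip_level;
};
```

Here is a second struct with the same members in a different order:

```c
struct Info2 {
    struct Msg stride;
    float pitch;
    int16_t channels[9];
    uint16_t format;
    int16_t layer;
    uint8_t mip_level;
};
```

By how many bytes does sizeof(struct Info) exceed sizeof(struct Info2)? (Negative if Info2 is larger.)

4

Msg: payload_len at 0 (size 1, align 1) → ends 1; src at 1 (size 1, align 1) → ends 2; pad 2 to align 4 for checksum; checksum at 4 (size 4, align 4) → ends 8; ack at 8 (size 2, align 2) → ends 10; flags at 10 (size 2, align 2) → ends 12; total 12 bytes, alignment 4
format at 0 (size 2, align 2) → ends 2
pad 2 to align 4 for stride
stride at 4 (size 12, align 4) → ends 16
channels at 16 (size 18, align 2) → ends 34
pad 2 to align 4 for pitch
pitch at 36 (size 4, align 4) → ends 40
layer at 40 (size 2, align 2) → ends 42
mip_level at 42 (size 1, align 1) → ends 43
tail pad 1 to reach multiple of 4
total 44 bytes, alignment 4
— Info2 —
stride at 0 (size 12, align 4) → ends 12
pitch at 12 (size 4, align 4) → ends 16
channels at 16 (size 18, align 2) → ends 34
format at 34 (size 2, align 2) → ends 36
layer at 36 (size 2, align 2) → ends 38
mip_level at 38 (size 1, align 1) → ends 39
tail pad 1 to reach multiple of 4
total 40 bytes, alignment 4
44 − 40 = 4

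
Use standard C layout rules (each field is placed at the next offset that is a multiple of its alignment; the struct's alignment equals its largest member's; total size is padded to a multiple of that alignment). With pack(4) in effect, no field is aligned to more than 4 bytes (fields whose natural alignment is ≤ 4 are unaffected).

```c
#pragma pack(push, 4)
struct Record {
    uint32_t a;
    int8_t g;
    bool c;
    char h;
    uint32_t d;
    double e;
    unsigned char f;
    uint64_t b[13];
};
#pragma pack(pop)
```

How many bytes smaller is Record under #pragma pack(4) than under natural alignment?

natural layout:
  @0: a [4B, align 4] → 4
  @4: g [1B, align 1] → 5
  @5: c [1B, align 1] → 6
  @6: h [1B, align 1] → 7
  +1 pad (align 4)
  @8: d [4B, align 4] → 12
  +4 pad (align 8)
  @16: e [8B, align 8] → 24
  @24: f [1B, align 1] → 25
  +7 pad (align 8)
  @32: b [104B, align 8] → 136
  size 136, align 8
packed(4) layout:
  @0: a [4B, align 4] → 4
  @4: g [1B, align 1] → 5
  @5: c [1B, align 1] → 6
  @6: h [1B, align 1] → 7
  +1 pad (align 4)
  @8: d [4B, align 4] → 12
  @12: e [8B, align 4] → 20
  @20: f [1B, align 1] → 21
  +3 pad (align 4)
  @24: b [104B, align 4] → 128
  size 128, align 4
136 − 128 = 8

8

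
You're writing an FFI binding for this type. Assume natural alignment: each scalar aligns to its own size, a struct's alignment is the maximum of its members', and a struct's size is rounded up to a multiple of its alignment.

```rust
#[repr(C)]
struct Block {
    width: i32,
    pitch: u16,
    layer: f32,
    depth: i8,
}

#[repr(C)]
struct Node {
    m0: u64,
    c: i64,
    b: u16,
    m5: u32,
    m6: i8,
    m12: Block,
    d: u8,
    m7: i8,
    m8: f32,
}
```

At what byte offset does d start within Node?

44

Block: 0..4  width  (4B, 4-aligned); 4..6  pitch  (2B, 2-aligned); 6..8  -- padding (2B); 8..12  layer  (4B, 4-aligned); 12..13  depth  (1B, 1-aligned); 13..16  -- tail padding (3B); sizeof = 16, alignof = 4
0..8  m0  (8B, 8-aligned)
8..16  c  (8B, 8-aligned)
16..18  b  (2B, 2-aligned)
18..20  -- padding (2B)
20..24  m5  (4B, 4-aligned)
24..25  m6  (1B, 1-aligned)
25..28  -- padding (3B)
28..44  m12  (16B, 4-aligned)
44..45  d  (1B, 1-aligned)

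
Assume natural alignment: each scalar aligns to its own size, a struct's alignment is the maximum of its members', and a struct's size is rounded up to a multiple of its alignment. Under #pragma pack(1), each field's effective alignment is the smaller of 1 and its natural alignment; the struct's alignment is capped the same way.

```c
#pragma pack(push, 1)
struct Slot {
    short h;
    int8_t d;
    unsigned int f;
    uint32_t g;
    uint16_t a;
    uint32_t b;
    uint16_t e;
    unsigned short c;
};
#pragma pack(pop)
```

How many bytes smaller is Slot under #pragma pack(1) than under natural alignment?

3

natural layout:
  0..2  h  (2B, 2-aligned)
  2..3  d  (1B, 1-aligned)
  3..4  -- padding (1B)
  4..8  f  (4B, 4-aligned)
  8..12  g  (4B, 4-aligned)
  12..14  a  (2B, 2-aligned)
  14..16  -- padding (2B)
  16..20  b  (4B, 4-aligned)
  20..22  e  (2B, 2-aligned)
  22..24  c  (2B, 2-aligned)
  sizeof = 24, alignof = 4
packed(1) layout:
  0..2  h  (2B, 1-aligned)
  2..3  d  (1B, 1-aligned)
  3..7  f  (4B, 1-aligned)
  7..11  g  (4B, 1-aligned)
  11..13  a  (2B, 1-aligned)
  13..17  b  (4B, 1-aligned)
  17..19  e  (2B, 1-aligned)
  19..21  c  (2B, 1-aligned)
  sizeof = 21, alignof = 1
24 − 21 = 3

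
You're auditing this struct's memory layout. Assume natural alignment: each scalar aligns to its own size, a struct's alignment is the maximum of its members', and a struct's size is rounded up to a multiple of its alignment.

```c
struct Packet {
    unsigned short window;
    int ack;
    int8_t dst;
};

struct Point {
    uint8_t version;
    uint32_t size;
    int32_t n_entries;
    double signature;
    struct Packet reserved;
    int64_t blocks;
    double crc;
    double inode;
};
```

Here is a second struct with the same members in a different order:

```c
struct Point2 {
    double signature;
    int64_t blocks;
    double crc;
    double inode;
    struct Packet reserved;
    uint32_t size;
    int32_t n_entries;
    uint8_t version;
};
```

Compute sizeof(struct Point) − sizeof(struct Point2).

8

Packet: 0..2  window  (2B, 2-aligned); 2..4  -- padding (2B); 4..8  ack  (4B, 4-aligned); 8..9  dst  (1B, 1-aligned); 9..12  -- tail padding (3B); sizeof = 12, alignof = 4
0..1  version  (1B, 1-aligned)
1..4  -- padding (3B)
4..8  size  (4B, 4-aligned)
8..12  n_entries  (4B, 4-aligned)
12..16  -- padding (4B)
16..24  signature  (8B, 8-aligned)
24..36  reserved  (12B, 4-aligned)
36..40  -- padding (4B)
40..48  blocks  (8B, 8-aligned)
48..56  crc  (8B, 8-aligned)
56..64  inode  (8B, 8-aligned)
sizeof = 64, alignof = 8
— Point2 —
0..8  signature  (8B, 8-aligned)
8..16  blocks  (8B, 8-aligned)
16..24  crc  (8B, 8-aligned)
24..32  inode  (8B, 8-aligned)
32..44  reserved  (12B, 4-aligned)
44..48  size  (4B, 4-aligned)
48..52  n_entries  (4B, 4-aligned)
52..53  version  (1B, 1-aligned)
53..56  -- tail padding (3B)
sizeof = 56, alignof = 8
64 − 56 = 8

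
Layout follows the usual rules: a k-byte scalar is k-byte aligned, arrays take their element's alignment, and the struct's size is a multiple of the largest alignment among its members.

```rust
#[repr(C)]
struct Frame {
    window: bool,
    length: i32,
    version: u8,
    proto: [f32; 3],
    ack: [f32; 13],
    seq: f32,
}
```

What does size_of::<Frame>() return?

0..1  window  (1B, 1-aligned)
1..4  -- padding (3B)
4..8  length  (4B, 4-aligned)
8..9  version  (1B, 1-aligned)
9..12  -- padding (3B)
12..24  proto  (12B, 4-aligned)
24..76  ack  (52B, 4-aligned)
76..80  seq  (4B, 4-aligned)
sizeof = 80, alignof = 4

80 bytes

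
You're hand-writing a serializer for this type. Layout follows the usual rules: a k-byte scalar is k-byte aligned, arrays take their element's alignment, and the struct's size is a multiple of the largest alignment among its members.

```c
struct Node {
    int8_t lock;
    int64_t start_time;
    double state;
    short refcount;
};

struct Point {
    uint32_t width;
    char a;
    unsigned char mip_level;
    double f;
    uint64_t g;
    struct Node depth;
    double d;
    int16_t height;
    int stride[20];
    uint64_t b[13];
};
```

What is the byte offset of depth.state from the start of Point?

Node: @0: lock [1B, align 1] → 1; +7 pad (align 8); @8: start_time [8B, align 8] → 16; @16: state [8B, align 8] → 24; @24: refcount [2B, align 2] → 26; +6 tail pad (align 8); size 32, align 8
@0: width [4B, align 4] → 4
@4: a [1B, align 1] → 5
@5: mip_level [1B, align 1] → 6
+2 pad (align 8)
@8: f [8B, align 8] → 16
@16: g [8B, align 8] → 24
@24: depth [32B, align 8] → 56
within Node: state at 16
24 + 16 = 40

40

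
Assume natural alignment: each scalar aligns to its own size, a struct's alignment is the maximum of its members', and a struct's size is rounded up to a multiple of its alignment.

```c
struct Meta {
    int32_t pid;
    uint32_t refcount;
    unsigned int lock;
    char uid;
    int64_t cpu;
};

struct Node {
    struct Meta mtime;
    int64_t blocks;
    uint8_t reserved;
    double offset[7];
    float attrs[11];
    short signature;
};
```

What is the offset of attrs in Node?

Meta: pid at 0 (size 4, align 4) → ends 4; refcount at 4 (size 4, align 4) → ends 8; lock at 8 (size 4, align 4) → ends 12; uid at 12 (size 1, align 1) → ends 13; pad 3 to align 8 for cpu; cpu at 16 (size 8, align 8) → ends 24; total 24 bytes, alignment 8
mtime at 0 (size 24, align 8) → ends 24
blocks at 24 (size 8, align 8) → ends 32
reserved at 32 (size 1, align 1) → ends 33
pad 7 to align 8 for offset
offset at 40 (size 56, align 8) → ends 96
attrs at 96 (size 44, align 4) → ends 140

96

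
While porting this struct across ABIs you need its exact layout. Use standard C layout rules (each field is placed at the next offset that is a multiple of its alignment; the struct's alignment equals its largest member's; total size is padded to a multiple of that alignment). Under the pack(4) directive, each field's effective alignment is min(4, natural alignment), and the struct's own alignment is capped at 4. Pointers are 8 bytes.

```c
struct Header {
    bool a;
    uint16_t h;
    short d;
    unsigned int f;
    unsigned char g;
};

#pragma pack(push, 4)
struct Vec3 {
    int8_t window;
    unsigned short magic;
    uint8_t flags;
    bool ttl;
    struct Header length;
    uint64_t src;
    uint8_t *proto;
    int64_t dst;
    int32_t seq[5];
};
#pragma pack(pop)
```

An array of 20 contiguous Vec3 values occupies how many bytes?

1360

Header: 0..1  a  (1B, 1-aligned); 1..2  -- padding (1B); 2..4  h  (2B, 2-aligned); 4..6  d  (2B, 2-aligned); 6..8  -- padding (2B); 8..12  f  (4B, 4-aligned); 12..13  g  (1B, 1-aligned); 13..16  -- tail padding (3B); sizeof = 16, alignof = 4
0..1  window  (1B, 1-aligned)
1..2  -- padding (1B)
2..4  magic  (2B, 2-aligned)
4..5  flags  (1B, 1-aligned)
5..6  ttl  (1B, 1-aligned)
6..8  -- padding (2B)
8..24  length  (16B, 4-aligned)
24..32  src  (8B, 4-aligned)
32..40  proto  (8B, 4-aligned)
40..48  dst  (8B, 4-aligned)
48..68  seq  (20B, 4-aligned)
sizeof = 68, alignof = 4
array of 20: 20 × 68 = 1360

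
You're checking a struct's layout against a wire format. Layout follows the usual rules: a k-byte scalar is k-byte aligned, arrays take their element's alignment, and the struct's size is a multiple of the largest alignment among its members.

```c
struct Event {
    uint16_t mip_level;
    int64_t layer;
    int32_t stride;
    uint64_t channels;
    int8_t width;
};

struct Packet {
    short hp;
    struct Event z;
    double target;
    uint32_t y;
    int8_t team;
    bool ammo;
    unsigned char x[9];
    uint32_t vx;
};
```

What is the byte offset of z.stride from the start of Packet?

24

Event: @0: mip_level [2B, align 2] → 2; +6 pad (align 8); @8: layer [8B, align 8] → 16; @16: stride [4B, align 4] → 20; +4 pad (align 8); @24: channels [8B, align 8] → 32; @32: width [1B, align 1] → 33; +7 tail pad (align 8); size 40, align 8
@0: hp [2B, align 2] → 2
+6 pad (align 8)
@8: z [40B, align 8] → 48
within Event: stride at 16
8 + 16 = 24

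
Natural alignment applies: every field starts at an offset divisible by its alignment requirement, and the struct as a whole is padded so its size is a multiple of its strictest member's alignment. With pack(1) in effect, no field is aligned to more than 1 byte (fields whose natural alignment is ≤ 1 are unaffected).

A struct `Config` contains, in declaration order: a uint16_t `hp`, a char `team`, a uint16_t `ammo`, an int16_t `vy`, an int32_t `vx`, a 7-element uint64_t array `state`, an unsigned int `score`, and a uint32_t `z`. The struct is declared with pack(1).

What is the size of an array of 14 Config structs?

1050

hp at 0 (size 2, align 1) → ends 2
team at 2 (size 1, align 1) → ends 3
ammo at 3 (size 2, align 1) → ends 5
vy at 5 (size 2, align 1) → ends 7
vx at 7 (size 4, align 1) → ends 11
state at 11 (size 56, align 1) → ends 67
score at 67 (size 4, align 1) → ends 71
z at 71 (size 4, align 1) → ends 75
total 75 bytes, alignment 1
array of 14: 14 × 75 = 1050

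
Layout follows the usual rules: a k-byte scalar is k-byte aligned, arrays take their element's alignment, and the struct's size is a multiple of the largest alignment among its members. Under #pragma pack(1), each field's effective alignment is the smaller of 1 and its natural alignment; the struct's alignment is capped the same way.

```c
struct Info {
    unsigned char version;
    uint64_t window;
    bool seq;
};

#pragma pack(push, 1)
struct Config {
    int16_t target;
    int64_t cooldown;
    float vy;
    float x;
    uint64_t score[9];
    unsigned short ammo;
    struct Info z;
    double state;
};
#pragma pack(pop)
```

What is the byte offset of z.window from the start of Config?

100

Info: version at 0 (size 1, align 1) → ends 1; pad 7 to align 8 for window; window at 8 (size 8, align 8) → ends 16; seq at 16 (size 1, align 1) → ends 17; tail pad 7 to reach multiple of 8; total 24 bytes, alignment 8
target at 0 (size 2, align 1) → ends 2
cooldown at 2 (size 8, align 1) → ends 10
vy at 10 (size 4, align 1) → ends 14
x at 14 (size 4, align 1) → ends 18
score at 18 (size 72, align 1) → ends 90
ammo at 90 (size 2, align 1) → ends 92
z at 92 (size 24, align 1) → ends 116
within Info: window at 8
92 + 8 = 100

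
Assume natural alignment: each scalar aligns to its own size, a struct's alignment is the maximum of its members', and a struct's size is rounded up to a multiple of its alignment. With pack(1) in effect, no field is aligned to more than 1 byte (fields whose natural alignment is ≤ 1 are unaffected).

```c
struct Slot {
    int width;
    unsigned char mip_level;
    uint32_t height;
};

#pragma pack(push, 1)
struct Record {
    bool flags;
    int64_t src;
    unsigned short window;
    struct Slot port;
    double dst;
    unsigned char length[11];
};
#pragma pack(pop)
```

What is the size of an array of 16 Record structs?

672

Slot: @0: width [4B, align 4] → 4; @4: mip_level [1B, align 1] → 5; +3 pad (align 4); @8: height [4B, align 4] → 12; size 12, align 4
@0: flags [1B, align 1] → 1
@1: src [8B, align 1] → 9
@9: window [2B, align 1] → 11
@11: port [12B, align 1] → 23
@23: dst [8B, align 1] → 31
@31: length [11B, align 1] → 42
size 42, align 1
array of 16: 16 × 42 = 672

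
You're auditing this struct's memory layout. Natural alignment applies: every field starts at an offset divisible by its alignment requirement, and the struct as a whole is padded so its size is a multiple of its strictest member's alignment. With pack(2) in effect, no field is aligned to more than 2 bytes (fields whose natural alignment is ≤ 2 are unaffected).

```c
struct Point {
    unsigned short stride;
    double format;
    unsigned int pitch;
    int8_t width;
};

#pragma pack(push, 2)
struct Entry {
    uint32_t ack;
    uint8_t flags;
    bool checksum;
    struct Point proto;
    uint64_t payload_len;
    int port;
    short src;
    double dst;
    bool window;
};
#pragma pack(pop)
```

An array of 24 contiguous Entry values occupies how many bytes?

Point: 0..2  stride  (2B, 2-aligned); 2..8  -- padding (6B); 8..16  format  (8B, 8-aligned); 16..20  pitch  (4B, 4-aligned); 20..21  width  (1B, 1-aligned); 21..24  -- tail padding (3B); sizeof = 24, alignof = 8
0..4  ack  (4B, 2-aligned)
4..5  flags  (1B, 1-aligned)
5..6  checksum  (1B, 1-aligned)
6..30  proto  (24B, 2-aligned)
30..38  payload_len  (8B, 2-aligned)
38..42  port  (4B, 2-aligned)
42..44  src  (2B, 2-aligned)
44..52  dst  (8B, 2-aligned)
52..53  window  (1B, 1-aligned)
53..54  -- tail padding (1B)
sizeof = 54, alignof = 2
array of 24: 24 × 54 = 1296

1296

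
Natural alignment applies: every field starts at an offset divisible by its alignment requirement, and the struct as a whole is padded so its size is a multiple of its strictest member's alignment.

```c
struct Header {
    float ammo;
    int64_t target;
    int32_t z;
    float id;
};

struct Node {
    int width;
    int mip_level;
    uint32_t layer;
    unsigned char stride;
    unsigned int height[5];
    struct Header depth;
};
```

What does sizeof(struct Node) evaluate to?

64

Header: ammo at 0 (size 4, align 4) → ends 4; pad 4 to align 8 for target; target at 8 (size 8, align 8) → ends 16; z at 16 (size 4, align 4) → ends 20; id at 20 (size 4, align 4) → ends 24; total 24 bytes, alignment 8
width at 0 (size 4, align 4) → ends 4
mip_level at 4 (size 4, align 4) → ends 8
layer at 8 (size 4, align 4) → ends 12
stride at 12 (size 1, align 1) → ends 13
pad 3 to align 4 for height
height at 16 (size 20, align 4) → ends 36
pad 4 to align 8 for depth
depth at 40 (size 24, align 8) → ends 64
total 64 bytes, alignment 8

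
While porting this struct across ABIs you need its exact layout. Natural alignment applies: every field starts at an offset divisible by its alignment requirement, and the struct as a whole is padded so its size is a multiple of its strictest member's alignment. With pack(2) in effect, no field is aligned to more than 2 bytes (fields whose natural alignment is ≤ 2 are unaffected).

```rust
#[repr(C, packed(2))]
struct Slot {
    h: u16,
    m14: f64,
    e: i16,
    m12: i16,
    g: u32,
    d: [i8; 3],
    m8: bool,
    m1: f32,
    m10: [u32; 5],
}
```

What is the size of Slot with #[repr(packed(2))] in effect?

46

0..2  h  (2B, 2-aligned)
2..10  m14  (8B, 2-aligned)
10..12  e  (2B, 2-aligned)
12..14  m12  (2B, 2-aligned)
14..18  g  (4B, 2-aligned)
18..21  d  (3B, 1-aligned)
21..22  m8  (1B, 1-aligned)
22..26  m1  (4B, 2-aligned)
26..46  m10  (20B, 2-aligned)
sizeof = 46, alignof = 2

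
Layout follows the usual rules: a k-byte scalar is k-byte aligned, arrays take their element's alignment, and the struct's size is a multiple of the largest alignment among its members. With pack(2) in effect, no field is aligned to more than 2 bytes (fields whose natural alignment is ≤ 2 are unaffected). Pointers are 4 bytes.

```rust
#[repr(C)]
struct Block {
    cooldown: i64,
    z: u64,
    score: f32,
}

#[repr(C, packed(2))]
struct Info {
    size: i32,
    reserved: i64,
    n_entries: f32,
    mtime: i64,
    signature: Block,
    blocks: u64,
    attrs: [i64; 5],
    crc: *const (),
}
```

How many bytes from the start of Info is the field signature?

24

Block: 0..8  cooldown  (8B, 8-aligned); 8..16  z  (8B, 8-aligned); 16..20  score  (4B, 4-aligned); 20..24  -- tail padding (4B); sizeof = 24, alignof = 8
0..4  size  (4B, 2-aligned)
4..12  reserved  (8B, 2-aligned)
12..16  n_entries  (4B, 2-aligned)
16..24  mtime  (8B, 2-aligned)
24..48  signature  (24B, 2-aligned)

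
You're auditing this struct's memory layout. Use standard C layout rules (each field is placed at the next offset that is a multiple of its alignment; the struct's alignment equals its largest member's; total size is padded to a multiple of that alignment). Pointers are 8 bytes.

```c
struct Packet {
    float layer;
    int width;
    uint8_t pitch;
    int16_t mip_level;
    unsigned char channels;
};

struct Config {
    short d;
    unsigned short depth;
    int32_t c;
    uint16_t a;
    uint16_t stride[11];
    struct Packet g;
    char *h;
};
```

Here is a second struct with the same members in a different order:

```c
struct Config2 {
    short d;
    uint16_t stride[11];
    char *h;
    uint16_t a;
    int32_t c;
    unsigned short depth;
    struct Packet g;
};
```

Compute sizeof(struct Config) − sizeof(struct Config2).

-8

Packet: layer at 0 (size 4, align 4) → ends 4; width at 4 (size 4, align 4) → ends 8; pitch at 8 (size 1, align 1) → ends 9; pad 1 to align 2 for mip_level; mip_level at 10 (size 2, align 2) → ends 12; channels at 12 (size 1, align 1) → ends 13; tail pad 3 to reach multiple of 4; total 16 bytes, alignment 4
d at 0 (size 2, align 2) → ends 2
depth at 2 (size 2, align 2) → ends 4
c at 4 (size 4, align 4) → ends 8
a at 8 (size 2, align 2) → ends 10
stride at 10 (size 22, align 2) → ends 32
g at 32 (size 16, align 4) → ends 48
h at 48 (size 8, align 8) → ends 56
total 56 bytes, alignment 8
— Config2 —
d at 0 (size 2, align 2) → ends 2
stride at 2 (size 22, align 2) → ends 24
h at 24 (size 8, align 8) → ends 32
a at 32 (size 2, align 2) → ends 34
pad 2 to align 4 for c
c at 36 (size 4, align 4) → ends 40
depth at 40 (size 2, align 2) → ends 42
pad 2 to align 4 for g
g at 44 (size 16, align 4) → ends 60
tail pad 4 to reach multiple of 8
total 64 bytes, alignment 8
56 − 64 = -8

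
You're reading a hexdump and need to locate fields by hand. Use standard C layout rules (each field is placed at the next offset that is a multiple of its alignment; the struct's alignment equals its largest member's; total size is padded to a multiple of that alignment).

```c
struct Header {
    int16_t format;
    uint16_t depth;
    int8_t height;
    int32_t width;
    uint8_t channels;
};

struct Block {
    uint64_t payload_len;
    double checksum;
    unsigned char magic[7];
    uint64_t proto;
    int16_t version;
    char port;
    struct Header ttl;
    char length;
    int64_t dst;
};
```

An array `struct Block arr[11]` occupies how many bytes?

704

Header: 0..2  format  (2B, 2-aligned); 2..4  depth  (2B, 2-aligned); 4..5  height  (1B, 1-aligned); 5..8  -- padding (3B); 8..12  width  (4B, 4-aligned); 12..13  channels  (1B, 1-aligned); 13..16  -- tail padding (3B); sizeof = 16, alignof = 4
0..8  payload_len  (8B, 8-aligned)
8..16  checksum  (8B, 8-aligned)
16..23  magic  (7B, 1-aligned)
23..24  -- padding (1B)
24..32  proto  (8B, 8-aligned)
32..34  version  (2B, 2-aligned)
34..35  port  (1B, 1-aligned)
35..36  -- padding (1B)
36..52  ttl  (16B, 4-aligned)
52..53  length  (1B, 1-aligned)
53..56  -- padding (3B)
56..64  dst  (8B, 8-aligned)
sizeof = 64, alignof = 8
array of 11: 11 × 64 = 704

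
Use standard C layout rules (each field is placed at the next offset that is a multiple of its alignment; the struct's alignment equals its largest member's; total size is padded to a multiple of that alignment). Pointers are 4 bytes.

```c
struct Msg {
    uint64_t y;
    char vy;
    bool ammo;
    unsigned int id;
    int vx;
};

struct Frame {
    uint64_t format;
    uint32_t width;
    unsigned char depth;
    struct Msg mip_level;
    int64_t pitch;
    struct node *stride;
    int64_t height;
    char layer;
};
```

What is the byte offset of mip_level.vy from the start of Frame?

Msg: y at 0 (size 8, align 8) → ends 8; vy at 8 (size 1, align 1) → ends 9; ammo at 9 (size 1, align 1) → ends 10; pad 2 to align 4 for id; id at 12 (size 4, align 4) → ends 16; vx at 16 (size 4, align 4) → ends 20; tail pad 4 to reach multiple of 8; total 24 bytes, alignment 8
format at 0 (size 8, align 8) → ends 8
width at 8 (size 4, align 4) → ends 12
depth at 12 (size 1, align 1) → ends 13
pad 3 to align 8 for mip_level
mip_level at 16 (size 24, align 8) → ends 40
within Msg: vy at 8
16 + 8 = 24

24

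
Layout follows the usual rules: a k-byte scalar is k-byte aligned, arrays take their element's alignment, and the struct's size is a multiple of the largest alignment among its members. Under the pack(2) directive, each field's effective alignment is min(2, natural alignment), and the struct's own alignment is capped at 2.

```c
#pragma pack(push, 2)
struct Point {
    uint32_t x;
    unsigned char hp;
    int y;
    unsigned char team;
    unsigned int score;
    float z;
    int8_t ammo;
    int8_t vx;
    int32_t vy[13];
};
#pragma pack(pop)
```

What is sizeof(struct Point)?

74 bytes

x at 0 (size 4, align 2) → ends 4
hp at 4 (size 1, align 1) → ends 5
pad 1 to align 2 for y
y at 6 (size 4, align 2) → ends 10
team at 10 (size 1, align 1) → ends 11
pad 1 to align 2 for score
score at 12 (size 4, align 2) → ends 16
z at 16 (size 4, align 2) → ends 20
ammo at 20 (size 1, align 1) → ends 21
vx at 21 (size 1, align 1) → ends 22
vy at 22 (size 52, align 2) → ends 74
total 74 bytes, alignment 2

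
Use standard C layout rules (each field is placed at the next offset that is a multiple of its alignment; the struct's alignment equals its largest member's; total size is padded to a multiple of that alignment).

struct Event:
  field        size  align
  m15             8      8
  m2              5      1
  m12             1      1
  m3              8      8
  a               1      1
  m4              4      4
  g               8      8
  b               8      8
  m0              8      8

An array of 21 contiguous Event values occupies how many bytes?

0..8  m15  (8B, 8-aligned)
8..13  m2  (5B, 1-aligned)
13..14  m12  (1B, 1-aligned)
14..16  -- padding (2B)
16..24  m3  (8B, 8-aligned)
24..25  a  (1B, 1-aligned)
25..28  -- padding (3B)
28..32  m4  (4B, 4-aligned)
32..40  g  (8B, 8-aligned)
40..48  b  (8B, 8-aligned)
48..56  m0  (8B, 8-aligned)
sizeof = 56, alignof = 8
array of 21: 21 × 56 = 1176

1176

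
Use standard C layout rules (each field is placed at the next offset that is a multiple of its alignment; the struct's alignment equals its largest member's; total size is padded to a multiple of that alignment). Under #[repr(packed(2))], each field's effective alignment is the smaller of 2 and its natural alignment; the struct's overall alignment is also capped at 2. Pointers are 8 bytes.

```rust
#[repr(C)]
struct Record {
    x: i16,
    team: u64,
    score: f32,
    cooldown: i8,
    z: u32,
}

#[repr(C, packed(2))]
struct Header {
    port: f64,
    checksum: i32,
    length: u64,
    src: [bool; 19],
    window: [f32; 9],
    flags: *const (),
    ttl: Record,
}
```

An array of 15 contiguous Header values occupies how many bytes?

1740

Record: 0..2  x  (2B, 2-aligned); 2..8  -- padding (6B); 8..16  team  (8B, 8-aligned); 16..20  score  (4B, 4-aligned); 20..21  cooldown  (1B, 1-aligned); 21..24  -- padding (3B); 24..28  z  (4B, 4-aligned); 28..32  -- tail padding (4B); sizeof = 32, alignof = 8
0..8  port  (8B, 2-aligned)
8..12  checksum  (4B, 2-aligned)
12..20  length  (8B, 2-aligned)
20..39  src  (19B, 1-aligned)
39..40  -- padding (1B)
40..76  window  (36B, 2-aligned)
76..84  flags  (8B, 2-aligned)
84..116  ttl  (32B, 2-aligned)
sizeof = 116, alignof = 2
array of 15: 15 × 116 = 1740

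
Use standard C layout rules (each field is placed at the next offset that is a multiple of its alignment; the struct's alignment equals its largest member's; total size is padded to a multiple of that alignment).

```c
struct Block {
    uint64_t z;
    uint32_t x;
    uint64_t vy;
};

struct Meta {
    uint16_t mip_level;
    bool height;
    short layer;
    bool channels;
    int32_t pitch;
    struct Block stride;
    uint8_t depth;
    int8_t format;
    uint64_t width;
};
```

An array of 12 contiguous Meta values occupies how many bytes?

672

Block: z at 0 (size 8, align 8) → ends 8; x at 8 (size 4, align 4) → ends 12; pad 4 to align 8 for vy; vy at 16 (size 8, align 8) → ends 24; total 24 bytes, alignment 8
mip_level at 0 (size 2, align 2) → ends 2
height at 2 (size 1, align 1) → ends 3
pad 1 to align 2 for layer
layer at 4 (size 2, align 2) → ends 6
channels at 6 (size 1, align 1) → ends 7
pad 1 to align 4 for pitch
pitch at 8 (size 4, align 4) → ends 12
pad 4 to align 8 for stride
stride at 16 (size 24, align 8) → ends 40
depth at 40 (size 1, align 1) → ends 41
format at 41 (size 1, align 1) → ends 42
pad 6 to align 8 for width
width at 48 (size 8, align 8) → ends 56
total 56 bytes, alignment 8
array of 12: 12 × 56 = 672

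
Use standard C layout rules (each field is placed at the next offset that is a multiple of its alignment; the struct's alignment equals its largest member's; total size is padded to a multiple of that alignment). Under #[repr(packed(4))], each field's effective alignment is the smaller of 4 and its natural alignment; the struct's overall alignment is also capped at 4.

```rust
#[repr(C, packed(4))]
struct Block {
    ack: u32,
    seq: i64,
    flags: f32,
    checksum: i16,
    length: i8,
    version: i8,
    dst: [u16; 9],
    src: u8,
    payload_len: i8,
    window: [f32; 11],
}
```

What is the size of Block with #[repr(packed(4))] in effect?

ack at 0 (size 4, align 4) → ends 4
seq at 4 (size 8, align 4) → ends 12
flags at 12 (size 4, align 4) → ends 16
checksum at 16 (size 2, align 2) → ends 18
length at 18 (size 1, align 1) → ends 19
version at 19 (size 1, align 1) → ends 20
dst at 20 (size 18, align 2) → ends 38
src at 38 (size 1, align 1) → ends 39
payload_len at 39 (size 1, align 1) → ends 40
window at 40 (size 44, align 4) → ends 84
total 84 bytes, alignment 4

84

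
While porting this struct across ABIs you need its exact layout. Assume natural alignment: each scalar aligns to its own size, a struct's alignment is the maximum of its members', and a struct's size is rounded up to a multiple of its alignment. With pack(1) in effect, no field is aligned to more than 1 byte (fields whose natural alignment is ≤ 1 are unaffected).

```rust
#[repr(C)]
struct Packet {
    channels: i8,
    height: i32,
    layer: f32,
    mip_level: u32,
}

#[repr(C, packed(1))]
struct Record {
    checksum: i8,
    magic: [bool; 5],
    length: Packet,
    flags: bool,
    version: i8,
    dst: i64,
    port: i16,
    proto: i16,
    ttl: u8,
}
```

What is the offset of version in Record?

Packet: @0: channels [1B, align 1] → 1; +3 pad (align 4); @4: height [4B, align 4] → 8; @8: layer [4B, align 4] → 12; @12: mip_level [4B, align 4] → 16; size 16, align 4
@0: checksum [1B, align 1] → 1
@1: magic [5B, align 1] → 6
@6: length [16B, align 1] → 22
@22: flags [1B, align 1] → 23
@23: version [1B, align 1] → 24

23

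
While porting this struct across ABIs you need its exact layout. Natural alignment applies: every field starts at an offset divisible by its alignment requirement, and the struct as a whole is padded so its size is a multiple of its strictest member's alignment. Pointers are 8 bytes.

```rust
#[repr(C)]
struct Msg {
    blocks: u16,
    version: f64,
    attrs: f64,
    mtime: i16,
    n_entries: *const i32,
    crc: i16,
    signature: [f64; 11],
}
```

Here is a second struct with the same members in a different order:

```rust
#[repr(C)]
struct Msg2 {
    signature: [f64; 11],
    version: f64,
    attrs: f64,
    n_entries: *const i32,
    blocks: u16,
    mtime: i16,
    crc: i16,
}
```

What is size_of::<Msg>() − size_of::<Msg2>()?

@0: blocks [2B, align 2] → 2
+6 pad (align 8)
@8: version [8B, align 8] → 16
@16: attrs [8B, align 8] → 24
@24: mtime [2B, align 2] → 26
+6 pad (align 8)
@32: n_entries [8B, align 8] → 40
@40: crc [2B, align 2] → 42
+6 pad (align 8)
@48: signature [88B, align 8] → 136
size 136, align 8
— Msg2 —
@0: signature [88B, align 8] → 88
@88: version [8B, align 8] → 96
@96: attrs [8B, align 8] → 104
@104: n_entries [8B, align 8] → 112
@112: blocks [2B, align 2] → 114
@114: mtime [2B, align 2] → 116
@116: crc [2B, align 2] → 118
+2 tail pad (align 8)
size 120, align 8
136 − 120 = 16

16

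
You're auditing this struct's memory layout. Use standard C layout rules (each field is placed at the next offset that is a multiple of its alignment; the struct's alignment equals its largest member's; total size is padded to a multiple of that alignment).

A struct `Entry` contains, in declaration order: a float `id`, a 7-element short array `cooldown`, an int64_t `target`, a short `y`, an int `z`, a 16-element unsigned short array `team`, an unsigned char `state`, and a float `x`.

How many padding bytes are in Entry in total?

id at 0 (size 4, align 4) → ends 4
cooldown at 4 (size 14, align 2) → ends 18
pad 6 to align 8 for target
target at 24 (size 8, align 8) → ends 32
y at 32 (size 2, align 2) → ends 34
pad 2 to align 4 for z
z at 36 (size 4, align 4) → ends 40
team at 40 (size 32, align 2) → ends 72
state at 72 (size 1, align 1) → ends 73
pad 3 to align 4 for x
x at 76 (size 4, align 4) → ends 80
total 80 bytes, alignment 8
data bytes 69, size 80 → padding 11

11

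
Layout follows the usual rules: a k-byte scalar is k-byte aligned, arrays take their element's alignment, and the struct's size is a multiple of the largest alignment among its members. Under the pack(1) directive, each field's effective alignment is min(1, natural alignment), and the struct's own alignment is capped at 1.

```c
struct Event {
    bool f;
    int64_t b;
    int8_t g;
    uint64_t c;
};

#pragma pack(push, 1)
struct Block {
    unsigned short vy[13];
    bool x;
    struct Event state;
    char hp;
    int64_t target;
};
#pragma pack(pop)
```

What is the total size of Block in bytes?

68

Event: 0..1  f  (1B, 1-aligned); 1..8  -- padding (7B); 8..16  b  (8B, 8-aligned); 16..17  g  (1B, 1-aligned); 17..24  -- padding (7B); 24..32  c  (8B, 8-aligned); sizeof = 32, alignof = 8
0..26  vy  (26B, 1-aligned)
26..27  x  (1B, 1-aligned)
27..59  state  (32B, 1-aligned)
59..60  hp  (1B, 1-aligned)
60..68  target  (8B, 1-aligned)
sizeof = 68, alignof = 1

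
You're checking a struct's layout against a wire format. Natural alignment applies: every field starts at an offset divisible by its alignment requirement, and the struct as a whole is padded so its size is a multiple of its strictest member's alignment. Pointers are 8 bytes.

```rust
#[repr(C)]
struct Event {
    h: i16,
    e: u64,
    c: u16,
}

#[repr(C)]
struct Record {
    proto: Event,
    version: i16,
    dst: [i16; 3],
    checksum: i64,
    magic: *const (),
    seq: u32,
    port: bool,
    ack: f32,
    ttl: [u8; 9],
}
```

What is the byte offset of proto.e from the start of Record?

Event: 0..2  h  (2B, 2-aligned); 2..8  -- padding (6B); 8..16  e  (8B, 8-aligned); 16..18  c  (2B, 2-aligned); 18..24  -- tail padding (6B); sizeof = 24, alignof = 8
0..24  proto  (24B, 8-aligned)
within Event: e at 8
0 + 8 = 8

8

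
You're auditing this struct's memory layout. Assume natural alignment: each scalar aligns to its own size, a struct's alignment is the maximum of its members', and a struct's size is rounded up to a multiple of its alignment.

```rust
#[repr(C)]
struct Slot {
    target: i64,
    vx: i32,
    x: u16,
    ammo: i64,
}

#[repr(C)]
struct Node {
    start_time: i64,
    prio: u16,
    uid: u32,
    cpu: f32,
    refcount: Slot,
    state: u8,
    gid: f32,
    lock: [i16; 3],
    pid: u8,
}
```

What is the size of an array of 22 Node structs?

1408

Slot: target at 0 (size 8, align 8) → ends 8; vx at 8 (size 4, align 4) → ends 12; x at 12 (size 2, align 2) → ends 14; pad 2 to align 8 for ammo; ammo at 16 (size 8, align 8) → ends 24; total 24 bytes, alignment 8
start_time at 0 (size 8, align 8) → ends 8
prio at 8 (size 2, align 2) → ends 10
pad 2 to align 4 for uid
uid at 12 (size 4, align 4) → ends 16
cpu at 16 (size 4, align 4) → ends 20
pad 4 to align 8 for refcount
refcount at 24 (size 24, align 8) → ends 48
state at 48 (size 1, align 1) → ends 49
pad 3 to align 4 for gid
gid at 52 (size 4, align 4) → ends 56
lock at 56 (size 6, align 2) → ends 62
pid at 62 (size 1, align 1) → ends 63
tail pad 1 to reach multiple of 8
total 64 bytes, alignment 8
array of 22: 22 × 64 = 1408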